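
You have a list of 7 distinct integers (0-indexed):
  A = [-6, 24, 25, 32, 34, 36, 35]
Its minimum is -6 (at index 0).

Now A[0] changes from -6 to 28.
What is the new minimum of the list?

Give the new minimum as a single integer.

Old min = -6 (at index 0)
Change: A[0] -6 -> 28
Changed element WAS the min. Need to check: is 28 still <= all others?
  Min of remaining elements: 24
  New min = min(28, 24) = 24

Answer: 24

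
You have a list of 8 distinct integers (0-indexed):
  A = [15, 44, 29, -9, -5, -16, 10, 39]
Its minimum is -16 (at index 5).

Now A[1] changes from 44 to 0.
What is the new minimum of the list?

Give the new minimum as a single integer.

Answer: -16

Derivation:
Old min = -16 (at index 5)
Change: A[1] 44 -> 0
Changed element was NOT the old min.
  New min = min(old_min, new_val) = min(-16, 0) = -16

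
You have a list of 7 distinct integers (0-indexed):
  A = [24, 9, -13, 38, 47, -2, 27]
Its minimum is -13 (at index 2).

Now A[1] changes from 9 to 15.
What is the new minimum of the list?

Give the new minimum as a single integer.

Old min = -13 (at index 2)
Change: A[1] 9 -> 15
Changed element was NOT the old min.
  New min = min(old_min, new_val) = min(-13, 15) = -13

Answer: -13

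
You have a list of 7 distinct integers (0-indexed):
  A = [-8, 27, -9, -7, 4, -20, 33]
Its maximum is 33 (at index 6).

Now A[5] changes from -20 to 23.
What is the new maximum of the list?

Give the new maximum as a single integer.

Old max = 33 (at index 6)
Change: A[5] -20 -> 23
Changed element was NOT the old max.
  New max = max(old_max, new_val) = max(33, 23) = 33

Answer: 33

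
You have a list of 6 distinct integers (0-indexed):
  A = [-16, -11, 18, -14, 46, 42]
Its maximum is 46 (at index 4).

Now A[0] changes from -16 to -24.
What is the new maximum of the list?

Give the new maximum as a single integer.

Old max = 46 (at index 4)
Change: A[0] -16 -> -24
Changed element was NOT the old max.
  New max = max(old_max, new_val) = max(46, -24) = 46

Answer: 46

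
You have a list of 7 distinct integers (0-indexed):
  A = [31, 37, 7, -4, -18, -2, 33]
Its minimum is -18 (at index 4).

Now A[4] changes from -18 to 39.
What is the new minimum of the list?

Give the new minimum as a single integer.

Answer: -4

Derivation:
Old min = -18 (at index 4)
Change: A[4] -18 -> 39
Changed element WAS the min. Need to check: is 39 still <= all others?
  Min of remaining elements: -4
  New min = min(39, -4) = -4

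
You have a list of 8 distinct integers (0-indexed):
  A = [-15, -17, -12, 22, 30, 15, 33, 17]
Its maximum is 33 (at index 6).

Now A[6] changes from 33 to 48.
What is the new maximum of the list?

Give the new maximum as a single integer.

Old max = 33 (at index 6)
Change: A[6] 33 -> 48
Changed element WAS the max -> may need rescan.
  Max of remaining elements: 30
  New max = max(48, 30) = 48

Answer: 48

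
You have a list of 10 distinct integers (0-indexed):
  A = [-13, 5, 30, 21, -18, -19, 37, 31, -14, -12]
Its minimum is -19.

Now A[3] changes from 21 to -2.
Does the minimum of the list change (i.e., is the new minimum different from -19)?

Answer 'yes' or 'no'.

Answer: no

Derivation:
Old min = -19
Change: A[3] 21 -> -2
Changed element was NOT the min; min changes only if -2 < -19.
New min = -19; changed? no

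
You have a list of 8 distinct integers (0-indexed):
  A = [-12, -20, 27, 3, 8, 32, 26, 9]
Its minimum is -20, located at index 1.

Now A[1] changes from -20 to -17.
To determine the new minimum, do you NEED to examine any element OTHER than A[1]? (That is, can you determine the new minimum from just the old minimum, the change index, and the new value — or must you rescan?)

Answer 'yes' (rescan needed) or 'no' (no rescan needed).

Old min = -20 at index 1
Change at index 1: -20 -> -17
Index 1 WAS the min and new value -17 > old min -20. Must rescan other elements to find the new min.
Needs rescan: yes

Answer: yes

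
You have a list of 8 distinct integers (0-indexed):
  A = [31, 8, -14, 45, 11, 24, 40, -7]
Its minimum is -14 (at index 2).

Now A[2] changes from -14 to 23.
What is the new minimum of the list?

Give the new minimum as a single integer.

Old min = -14 (at index 2)
Change: A[2] -14 -> 23
Changed element WAS the min. Need to check: is 23 still <= all others?
  Min of remaining elements: -7
  New min = min(23, -7) = -7

Answer: -7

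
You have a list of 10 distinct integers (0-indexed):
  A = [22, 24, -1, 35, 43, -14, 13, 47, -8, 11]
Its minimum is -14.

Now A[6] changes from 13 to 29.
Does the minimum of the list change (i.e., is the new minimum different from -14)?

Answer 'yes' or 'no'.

Old min = -14
Change: A[6] 13 -> 29
Changed element was NOT the min; min changes only if 29 < -14.
New min = -14; changed? no

Answer: no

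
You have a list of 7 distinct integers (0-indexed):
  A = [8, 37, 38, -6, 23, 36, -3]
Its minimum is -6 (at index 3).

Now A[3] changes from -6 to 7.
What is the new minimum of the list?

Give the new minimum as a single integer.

Old min = -6 (at index 3)
Change: A[3] -6 -> 7
Changed element WAS the min. Need to check: is 7 still <= all others?
  Min of remaining elements: -3
  New min = min(7, -3) = -3

Answer: -3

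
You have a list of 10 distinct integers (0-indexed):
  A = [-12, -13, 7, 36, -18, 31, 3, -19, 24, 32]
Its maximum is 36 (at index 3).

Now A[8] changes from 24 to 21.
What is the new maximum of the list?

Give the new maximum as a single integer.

Old max = 36 (at index 3)
Change: A[8] 24 -> 21
Changed element was NOT the old max.
  New max = max(old_max, new_val) = max(36, 21) = 36

Answer: 36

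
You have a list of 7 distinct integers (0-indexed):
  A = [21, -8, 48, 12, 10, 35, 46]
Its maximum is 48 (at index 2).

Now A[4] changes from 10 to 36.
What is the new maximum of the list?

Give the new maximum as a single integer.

Answer: 48

Derivation:
Old max = 48 (at index 2)
Change: A[4] 10 -> 36
Changed element was NOT the old max.
  New max = max(old_max, new_val) = max(48, 36) = 48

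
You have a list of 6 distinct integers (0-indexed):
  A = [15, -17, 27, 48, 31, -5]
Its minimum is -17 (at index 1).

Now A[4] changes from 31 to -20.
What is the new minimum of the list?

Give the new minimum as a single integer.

Old min = -17 (at index 1)
Change: A[4] 31 -> -20
Changed element was NOT the old min.
  New min = min(old_min, new_val) = min(-17, -20) = -20

Answer: -20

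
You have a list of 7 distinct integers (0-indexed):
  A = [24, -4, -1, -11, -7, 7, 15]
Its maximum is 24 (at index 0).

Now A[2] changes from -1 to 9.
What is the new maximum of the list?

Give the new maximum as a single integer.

Old max = 24 (at index 0)
Change: A[2] -1 -> 9
Changed element was NOT the old max.
  New max = max(old_max, new_val) = max(24, 9) = 24

Answer: 24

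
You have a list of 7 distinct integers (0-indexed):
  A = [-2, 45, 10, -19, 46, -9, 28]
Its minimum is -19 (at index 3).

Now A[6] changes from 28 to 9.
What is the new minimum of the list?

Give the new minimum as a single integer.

Old min = -19 (at index 3)
Change: A[6] 28 -> 9
Changed element was NOT the old min.
  New min = min(old_min, new_val) = min(-19, 9) = -19

Answer: -19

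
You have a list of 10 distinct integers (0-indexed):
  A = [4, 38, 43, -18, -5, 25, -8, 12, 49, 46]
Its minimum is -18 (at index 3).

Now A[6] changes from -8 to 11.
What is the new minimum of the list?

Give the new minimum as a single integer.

Old min = -18 (at index 3)
Change: A[6] -8 -> 11
Changed element was NOT the old min.
  New min = min(old_min, new_val) = min(-18, 11) = -18

Answer: -18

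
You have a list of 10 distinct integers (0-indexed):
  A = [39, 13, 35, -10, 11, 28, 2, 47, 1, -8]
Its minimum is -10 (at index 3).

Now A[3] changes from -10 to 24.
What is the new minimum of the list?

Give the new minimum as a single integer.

Answer: -8

Derivation:
Old min = -10 (at index 3)
Change: A[3] -10 -> 24
Changed element WAS the min. Need to check: is 24 still <= all others?
  Min of remaining elements: -8
  New min = min(24, -8) = -8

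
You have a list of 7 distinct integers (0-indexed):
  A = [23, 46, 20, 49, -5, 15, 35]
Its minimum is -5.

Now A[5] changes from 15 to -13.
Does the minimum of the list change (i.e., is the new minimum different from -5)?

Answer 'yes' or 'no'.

Old min = -5
Change: A[5] 15 -> -13
Changed element was NOT the min; min changes only if -13 < -5.
New min = -13; changed? yes

Answer: yes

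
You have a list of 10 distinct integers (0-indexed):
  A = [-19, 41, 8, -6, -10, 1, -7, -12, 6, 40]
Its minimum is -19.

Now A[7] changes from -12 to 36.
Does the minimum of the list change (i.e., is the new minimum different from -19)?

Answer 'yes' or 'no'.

Answer: no

Derivation:
Old min = -19
Change: A[7] -12 -> 36
Changed element was NOT the min; min changes only if 36 < -19.
New min = -19; changed? no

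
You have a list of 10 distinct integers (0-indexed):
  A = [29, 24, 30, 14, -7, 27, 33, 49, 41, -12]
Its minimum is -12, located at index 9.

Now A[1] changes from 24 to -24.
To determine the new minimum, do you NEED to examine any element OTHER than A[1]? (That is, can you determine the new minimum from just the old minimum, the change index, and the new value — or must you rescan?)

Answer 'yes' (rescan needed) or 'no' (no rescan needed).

Answer: no

Derivation:
Old min = -12 at index 9
Change at index 1: 24 -> -24
Index 1 was NOT the min. New min = min(-12, -24). No rescan of other elements needed.
Needs rescan: no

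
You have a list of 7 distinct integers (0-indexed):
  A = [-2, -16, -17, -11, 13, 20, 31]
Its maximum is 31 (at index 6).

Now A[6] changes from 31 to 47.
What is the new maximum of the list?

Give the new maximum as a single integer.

Old max = 31 (at index 6)
Change: A[6] 31 -> 47
Changed element WAS the max -> may need rescan.
  Max of remaining elements: 20
  New max = max(47, 20) = 47

Answer: 47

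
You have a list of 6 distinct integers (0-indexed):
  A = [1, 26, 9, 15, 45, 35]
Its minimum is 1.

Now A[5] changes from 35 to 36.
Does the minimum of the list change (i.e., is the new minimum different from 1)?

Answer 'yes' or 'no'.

Old min = 1
Change: A[5] 35 -> 36
Changed element was NOT the min; min changes only if 36 < 1.
New min = 1; changed? no

Answer: no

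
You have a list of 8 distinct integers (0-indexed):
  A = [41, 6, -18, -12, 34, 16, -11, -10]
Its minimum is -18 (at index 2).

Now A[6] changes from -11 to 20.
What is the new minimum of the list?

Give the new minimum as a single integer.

Old min = -18 (at index 2)
Change: A[6] -11 -> 20
Changed element was NOT the old min.
  New min = min(old_min, new_val) = min(-18, 20) = -18

Answer: -18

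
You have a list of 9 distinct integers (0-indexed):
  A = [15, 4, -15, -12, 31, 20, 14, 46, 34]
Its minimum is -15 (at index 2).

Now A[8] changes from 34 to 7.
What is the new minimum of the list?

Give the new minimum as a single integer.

Answer: -15

Derivation:
Old min = -15 (at index 2)
Change: A[8] 34 -> 7
Changed element was NOT the old min.
  New min = min(old_min, new_val) = min(-15, 7) = -15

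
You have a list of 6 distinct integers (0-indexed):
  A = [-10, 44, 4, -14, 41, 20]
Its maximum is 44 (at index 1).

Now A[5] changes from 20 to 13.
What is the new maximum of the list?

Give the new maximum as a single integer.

Answer: 44

Derivation:
Old max = 44 (at index 1)
Change: A[5] 20 -> 13
Changed element was NOT the old max.
  New max = max(old_max, new_val) = max(44, 13) = 44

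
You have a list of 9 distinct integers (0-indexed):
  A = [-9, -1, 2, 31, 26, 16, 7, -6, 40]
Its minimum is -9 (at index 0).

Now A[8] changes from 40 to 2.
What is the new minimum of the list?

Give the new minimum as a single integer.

Old min = -9 (at index 0)
Change: A[8] 40 -> 2
Changed element was NOT the old min.
  New min = min(old_min, new_val) = min(-9, 2) = -9

Answer: -9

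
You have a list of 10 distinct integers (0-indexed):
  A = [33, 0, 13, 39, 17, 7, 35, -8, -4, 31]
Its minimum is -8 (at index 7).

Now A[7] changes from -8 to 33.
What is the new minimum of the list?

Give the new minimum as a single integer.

Answer: -4

Derivation:
Old min = -8 (at index 7)
Change: A[7] -8 -> 33
Changed element WAS the min. Need to check: is 33 still <= all others?
  Min of remaining elements: -4
  New min = min(33, -4) = -4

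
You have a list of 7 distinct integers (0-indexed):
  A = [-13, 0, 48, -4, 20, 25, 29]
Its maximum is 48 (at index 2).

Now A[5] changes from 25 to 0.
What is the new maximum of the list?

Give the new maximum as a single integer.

Old max = 48 (at index 2)
Change: A[5] 25 -> 0
Changed element was NOT the old max.
  New max = max(old_max, new_val) = max(48, 0) = 48

Answer: 48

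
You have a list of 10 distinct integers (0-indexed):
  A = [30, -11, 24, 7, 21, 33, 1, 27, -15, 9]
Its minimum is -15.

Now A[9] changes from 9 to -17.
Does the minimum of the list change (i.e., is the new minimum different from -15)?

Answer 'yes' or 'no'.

Old min = -15
Change: A[9] 9 -> -17
Changed element was NOT the min; min changes only if -17 < -15.
New min = -17; changed? yes

Answer: yes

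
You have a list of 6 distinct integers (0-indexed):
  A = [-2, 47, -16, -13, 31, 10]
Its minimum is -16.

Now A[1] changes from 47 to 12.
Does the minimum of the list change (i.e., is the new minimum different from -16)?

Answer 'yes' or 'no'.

Answer: no

Derivation:
Old min = -16
Change: A[1] 47 -> 12
Changed element was NOT the min; min changes only if 12 < -16.
New min = -16; changed? no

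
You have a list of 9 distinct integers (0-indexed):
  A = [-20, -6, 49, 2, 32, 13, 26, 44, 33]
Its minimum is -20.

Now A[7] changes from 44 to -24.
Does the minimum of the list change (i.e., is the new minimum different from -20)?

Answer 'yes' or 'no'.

Answer: yes

Derivation:
Old min = -20
Change: A[7] 44 -> -24
Changed element was NOT the min; min changes only if -24 < -20.
New min = -24; changed? yes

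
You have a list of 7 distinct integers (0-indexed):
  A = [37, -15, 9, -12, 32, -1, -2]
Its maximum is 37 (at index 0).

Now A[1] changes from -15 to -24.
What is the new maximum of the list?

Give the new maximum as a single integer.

Old max = 37 (at index 0)
Change: A[1] -15 -> -24
Changed element was NOT the old max.
  New max = max(old_max, new_val) = max(37, -24) = 37

Answer: 37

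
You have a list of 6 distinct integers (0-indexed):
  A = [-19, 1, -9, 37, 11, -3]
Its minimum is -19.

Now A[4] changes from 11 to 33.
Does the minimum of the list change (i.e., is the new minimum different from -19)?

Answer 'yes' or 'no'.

Old min = -19
Change: A[4] 11 -> 33
Changed element was NOT the min; min changes only if 33 < -19.
New min = -19; changed? no

Answer: no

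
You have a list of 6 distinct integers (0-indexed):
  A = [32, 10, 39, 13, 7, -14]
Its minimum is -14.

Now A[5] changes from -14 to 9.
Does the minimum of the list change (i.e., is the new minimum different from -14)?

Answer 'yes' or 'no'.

Old min = -14
Change: A[5] -14 -> 9
Changed element was the min; new min must be rechecked.
New min = 7; changed? yes

Answer: yes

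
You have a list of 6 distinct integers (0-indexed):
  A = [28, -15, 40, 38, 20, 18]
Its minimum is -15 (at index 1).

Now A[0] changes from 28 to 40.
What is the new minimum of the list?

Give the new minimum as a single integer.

Answer: -15

Derivation:
Old min = -15 (at index 1)
Change: A[0] 28 -> 40
Changed element was NOT the old min.
  New min = min(old_min, new_val) = min(-15, 40) = -15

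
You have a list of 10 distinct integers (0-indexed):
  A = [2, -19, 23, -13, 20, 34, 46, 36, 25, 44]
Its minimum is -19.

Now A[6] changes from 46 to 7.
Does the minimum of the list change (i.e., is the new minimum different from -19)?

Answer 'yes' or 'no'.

Answer: no

Derivation:
Old min = -19
Change: A[6] 46 -> 7
Changed element was NOT the min; min changes only if 7 < -19.
New min = -19; changed? no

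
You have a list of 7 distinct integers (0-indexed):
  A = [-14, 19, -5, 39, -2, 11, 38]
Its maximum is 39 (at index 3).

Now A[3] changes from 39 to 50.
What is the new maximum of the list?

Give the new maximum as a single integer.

Answer: 50

Derivation:
Old max = 39 (at index 3)
Change: A[3] 39 -> 50
Changed element WAS the max -> may need rescan.
  Max of remaining elements: 38
  New max = max(50, 38) = 50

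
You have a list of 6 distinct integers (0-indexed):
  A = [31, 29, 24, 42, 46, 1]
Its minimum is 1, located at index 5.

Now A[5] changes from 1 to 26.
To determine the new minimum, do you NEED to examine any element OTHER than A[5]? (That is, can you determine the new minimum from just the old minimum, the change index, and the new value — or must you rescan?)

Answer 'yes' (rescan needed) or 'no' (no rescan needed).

Answer: yes

Derivation:
Old min = 1 at index 5
Change at index 5: 1 -> 26
Index 5 WAS the min and new value 26 > old min 1. Must rescan other elements to find the new min.
Needs rescan: yes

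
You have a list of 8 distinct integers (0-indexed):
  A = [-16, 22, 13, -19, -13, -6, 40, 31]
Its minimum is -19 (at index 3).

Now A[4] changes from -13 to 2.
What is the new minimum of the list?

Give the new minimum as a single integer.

Old min = -19 (at index 3)
Change: A[4] -13 -> 2
Changed element was NOT the old min.
  New min = min(old_min, new_val) = min(-19, 2) = -19

Answer: -19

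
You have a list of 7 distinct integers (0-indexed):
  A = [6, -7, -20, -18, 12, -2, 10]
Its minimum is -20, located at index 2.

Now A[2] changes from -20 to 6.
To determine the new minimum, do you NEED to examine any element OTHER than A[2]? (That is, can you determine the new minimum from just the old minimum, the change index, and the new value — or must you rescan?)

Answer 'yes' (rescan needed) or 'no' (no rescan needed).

Answer: yes

Derivation:
Old min = -20 at index 2
Change at index 2: -20 -> 6
Index 2 WAS the min and new value 6 > old min -20. Must rescan other elements to find the new min.
Needs rescan: yes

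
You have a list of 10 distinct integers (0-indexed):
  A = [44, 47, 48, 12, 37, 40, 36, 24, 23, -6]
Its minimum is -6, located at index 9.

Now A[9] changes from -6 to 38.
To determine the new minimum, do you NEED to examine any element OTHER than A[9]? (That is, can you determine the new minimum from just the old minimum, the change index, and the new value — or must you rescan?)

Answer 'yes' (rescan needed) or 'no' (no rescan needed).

Old min = -6 at index 9
Change at index 9: -6 -> 38
Index 9 WAS the min and new value 38 > old min -6. Must rescan other elements to find the new min.
Needs rescan: yes

Answer: yes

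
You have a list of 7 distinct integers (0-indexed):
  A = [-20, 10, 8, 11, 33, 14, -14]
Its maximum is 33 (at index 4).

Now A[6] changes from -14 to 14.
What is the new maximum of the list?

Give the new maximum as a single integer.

Answer: 33

Derivation:
Old max = 33 (at index 4)
Change: A[6] -14 -> 14
Changed element was NOT the old max.
  New max = max(old_max, new_val) = max(33, 14) = 33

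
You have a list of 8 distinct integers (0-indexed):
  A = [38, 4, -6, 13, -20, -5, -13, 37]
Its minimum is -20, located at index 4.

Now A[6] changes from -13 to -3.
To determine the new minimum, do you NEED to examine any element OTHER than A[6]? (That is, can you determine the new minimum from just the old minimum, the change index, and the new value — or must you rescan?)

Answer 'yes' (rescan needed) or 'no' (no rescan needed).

Answer: no

Derivation:
Old min = -20 at index 4
Change at index 6: -13 -> -3
Index 6 was NOT the min. New min = min(-20, -3). No rescan of other elements needed.
Needs rescan: no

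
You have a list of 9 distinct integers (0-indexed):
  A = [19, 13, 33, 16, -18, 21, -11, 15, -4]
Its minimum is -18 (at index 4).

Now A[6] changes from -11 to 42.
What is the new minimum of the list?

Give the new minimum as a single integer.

Answer: -18

Derivation:
Old min = -18 (at index 4)
Change: A[6] -11 -> 42
Changed element was NOT the old min.
  New min = min(old_min, new_val) = min(-18, 42) = -18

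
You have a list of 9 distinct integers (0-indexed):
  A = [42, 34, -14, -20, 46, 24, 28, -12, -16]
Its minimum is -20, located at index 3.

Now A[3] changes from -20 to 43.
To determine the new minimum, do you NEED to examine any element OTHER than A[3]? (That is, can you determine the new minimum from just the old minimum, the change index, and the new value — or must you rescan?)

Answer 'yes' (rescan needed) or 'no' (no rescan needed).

Old min = -20 at index 3
Change at index 3: -20 -> 43
Index 3 WAS the min and new value 43 > old min -20. Must rescan other elements to find the new min.
Needs rescan: yes

Answer: yes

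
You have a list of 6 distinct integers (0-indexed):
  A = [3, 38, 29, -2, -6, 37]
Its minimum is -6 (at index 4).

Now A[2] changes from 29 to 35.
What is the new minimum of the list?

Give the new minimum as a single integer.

Old min = -6 (at index 4)
Change: A[2] 29 -> 35
Changed element was NOT the old min.
  New min = min(old_min, new_val) = min(-6, 35) = -6

Answer: -6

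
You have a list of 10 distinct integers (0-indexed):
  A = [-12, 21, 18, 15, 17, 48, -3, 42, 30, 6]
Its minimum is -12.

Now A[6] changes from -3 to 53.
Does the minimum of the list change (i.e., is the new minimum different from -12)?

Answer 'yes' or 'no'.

Old min = -12
Change: A[6] -3 -> 53
Changed element was NOT the min; min changes only if 53 < -12.
New min = -12; changed? no

Answer: no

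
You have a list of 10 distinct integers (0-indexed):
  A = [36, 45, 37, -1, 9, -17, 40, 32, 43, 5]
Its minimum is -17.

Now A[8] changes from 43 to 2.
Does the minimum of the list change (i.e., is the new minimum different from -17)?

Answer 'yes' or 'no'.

Old min = -17
Change: A[8] 43 -> 2
Changed element was NOT the min; min changes only if 2 < -17.
New min = -17; changed? no

Answer: no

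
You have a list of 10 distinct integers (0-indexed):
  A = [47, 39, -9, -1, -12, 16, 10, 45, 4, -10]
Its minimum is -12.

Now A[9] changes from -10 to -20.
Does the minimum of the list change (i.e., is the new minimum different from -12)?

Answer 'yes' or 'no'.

Old min = -12
Change: A[9] -10 -> -20
Changed element was NOT the min; min changes only if -20 < -12.
New min = -20; changed? yes

Answer: yes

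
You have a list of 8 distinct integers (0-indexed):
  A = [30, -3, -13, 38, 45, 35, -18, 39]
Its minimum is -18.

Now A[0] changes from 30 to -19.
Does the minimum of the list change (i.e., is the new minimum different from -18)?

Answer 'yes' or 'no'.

Old min = -18
Change: A[0] 30 -> -19
Changed element was NOT the min; min changes only if -19 < -18.
New min = -19; changed? yes

Answer: yes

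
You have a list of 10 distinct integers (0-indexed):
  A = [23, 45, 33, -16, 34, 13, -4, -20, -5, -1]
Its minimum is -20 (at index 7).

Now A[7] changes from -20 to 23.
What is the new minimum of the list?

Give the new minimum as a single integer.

Answer: -16

Derivation:
Old min = -20 (at index 7)
Change: A[7] -20 -> 23
Changed element WAS the min. Need to check: is 23 still <= all others?
  Min of remaining elements: -16
  New min = min(23, -16) = -16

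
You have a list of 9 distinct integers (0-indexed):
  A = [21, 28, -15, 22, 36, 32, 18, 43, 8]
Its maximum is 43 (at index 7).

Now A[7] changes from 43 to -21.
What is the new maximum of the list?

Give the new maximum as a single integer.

Answer: 36

Derivation:
Old max = 43 (at index 7)
Change: A[7] 43 -> -21
Changed element WAS the max -> may need rescan.
  Max of remaining elements: 36
  New max = max(-21, 36) = 36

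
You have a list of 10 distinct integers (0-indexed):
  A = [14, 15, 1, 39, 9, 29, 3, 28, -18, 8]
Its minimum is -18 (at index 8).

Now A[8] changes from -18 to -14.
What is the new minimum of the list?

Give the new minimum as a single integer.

Old min = -18 (at index 8)
Change: A[8] -18 -> -14
Changed element WAS the min. Need to check: is -14 still <= all others?
  Min of remaining elements: 1
  New min = min(-14, 1) = -14

Answer: -14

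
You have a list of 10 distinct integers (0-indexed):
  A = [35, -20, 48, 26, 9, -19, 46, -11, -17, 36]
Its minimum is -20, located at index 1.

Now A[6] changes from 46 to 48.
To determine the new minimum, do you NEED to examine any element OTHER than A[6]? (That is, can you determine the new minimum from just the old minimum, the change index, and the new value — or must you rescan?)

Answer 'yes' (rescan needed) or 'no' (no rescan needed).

Old min = -20 at index 1
Change at index 6: 46 -> 48
Index 6 was NOT the min. New min = min(-20, 48). No rescan of other elements needed.
Needs rescan: no

Answer: no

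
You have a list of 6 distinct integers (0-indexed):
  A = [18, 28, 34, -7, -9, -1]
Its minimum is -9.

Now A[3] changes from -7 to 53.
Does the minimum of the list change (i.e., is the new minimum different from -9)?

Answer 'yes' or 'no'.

Answer: no

Derivation:
Old min = -9
Change: A[3] -7 -> 53
Changed element was NOT the min; min changes only if 53 < -9.
New min = -9; changed? no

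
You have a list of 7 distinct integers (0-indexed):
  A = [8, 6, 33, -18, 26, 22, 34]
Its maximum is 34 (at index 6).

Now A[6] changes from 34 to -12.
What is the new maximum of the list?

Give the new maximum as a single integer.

Old max = 34 (at index 6)
Change: A[6] 34 -> -12
Changed element WAS the max -> may need rescan.
  Max of remaining elements: 33
  New max = max(-12, 33) = 33

Answer: 33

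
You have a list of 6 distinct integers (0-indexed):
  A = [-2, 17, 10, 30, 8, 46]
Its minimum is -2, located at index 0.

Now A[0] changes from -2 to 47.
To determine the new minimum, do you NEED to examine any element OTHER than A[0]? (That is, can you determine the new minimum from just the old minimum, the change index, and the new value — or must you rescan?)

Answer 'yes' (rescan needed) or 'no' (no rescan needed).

Old min = -2 at index 0
Change at index 0: -2 -> 47
Index 0 WAS the min and new value 47 > old min -2. Must rescan other elements to find the new min.
Needs rescan: yes

Answer: yes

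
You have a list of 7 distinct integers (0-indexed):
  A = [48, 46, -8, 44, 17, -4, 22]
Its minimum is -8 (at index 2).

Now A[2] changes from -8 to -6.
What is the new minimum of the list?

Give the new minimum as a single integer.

Answer: -6

Derivation:
Old min = -8 (at index 2)
Change: A[2] -8 -> -6
Changed element WAS the min. Need to check: is -6 still <= all others?
  Min of remaining elements: -4
  New min = min(-6, -4) = -6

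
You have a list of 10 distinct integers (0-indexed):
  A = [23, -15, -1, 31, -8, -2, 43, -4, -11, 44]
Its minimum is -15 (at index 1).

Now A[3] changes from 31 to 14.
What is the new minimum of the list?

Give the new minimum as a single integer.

Old min = -15 (at index 1)
Change: A[3] 31 -> 14
Changed element was NOT the old min.
  New min = min(old_min, new_val) = min(-15, 14) = -15

Answer: -15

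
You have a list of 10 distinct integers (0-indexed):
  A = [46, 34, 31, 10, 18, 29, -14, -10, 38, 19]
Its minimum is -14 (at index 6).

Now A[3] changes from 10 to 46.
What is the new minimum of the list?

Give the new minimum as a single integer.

Old min = -14 (at index 6)
Change: A[3] 10 -> 46
Changed element was NOT the old min.
  New min = min(old_min, new_val) = min(-14, 46) = -14

Answer: -14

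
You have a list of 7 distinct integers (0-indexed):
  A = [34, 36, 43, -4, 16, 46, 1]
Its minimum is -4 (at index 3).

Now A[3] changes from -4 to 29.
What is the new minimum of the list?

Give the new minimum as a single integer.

Answer: 1

Derivation:
Old min = -4 (at index 3)
Change: A[3] -4 -> 29
Changed element WAS the min. Need to check: is 29 still <= all others?
  Min of remaining elements: 1
  New min = min(29, 1) = 1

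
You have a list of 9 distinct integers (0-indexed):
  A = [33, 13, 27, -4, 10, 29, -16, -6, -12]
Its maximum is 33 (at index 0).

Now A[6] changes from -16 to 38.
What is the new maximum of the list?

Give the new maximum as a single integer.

Old max = 33 (at index 0)
Change: A[6] -16 -> 38
Changed element was NOT the old max.
  New max = max(old_max, new_val) = max(33, 38) = 38

Answer: 38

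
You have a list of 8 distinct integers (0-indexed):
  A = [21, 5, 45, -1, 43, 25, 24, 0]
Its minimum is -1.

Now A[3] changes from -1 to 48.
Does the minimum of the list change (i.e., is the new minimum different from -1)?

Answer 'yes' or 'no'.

Old min = -1
Change: A[3] -1 -> 48
Changed element was the min; new min must be rechecked.
New min = 0; changed? yes

Answer: yes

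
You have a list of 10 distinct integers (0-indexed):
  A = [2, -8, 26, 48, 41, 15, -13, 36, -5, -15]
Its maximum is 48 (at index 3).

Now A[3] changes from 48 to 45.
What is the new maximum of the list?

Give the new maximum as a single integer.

Answer: 45

Derivation:
Old max = 48 (at index 3)
Change: A[3] 48 -> 45
Changed element WAS the max -> may need rescan.
  Max of remaining elements: 41
  New max = max(45, 41) = 45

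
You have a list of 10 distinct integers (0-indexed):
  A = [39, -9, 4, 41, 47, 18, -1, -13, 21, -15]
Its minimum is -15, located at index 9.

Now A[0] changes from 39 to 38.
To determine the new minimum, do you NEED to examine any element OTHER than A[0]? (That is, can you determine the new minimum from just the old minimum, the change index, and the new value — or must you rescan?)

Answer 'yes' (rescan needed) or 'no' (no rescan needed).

Answer: no

Derivation:
Old min = -15 at index 9
Change at index 0: 39 -> 38
Index 0 was NOT the min. New min = min(-15, 38). No rescan of other elements needed.
Needs rescan: no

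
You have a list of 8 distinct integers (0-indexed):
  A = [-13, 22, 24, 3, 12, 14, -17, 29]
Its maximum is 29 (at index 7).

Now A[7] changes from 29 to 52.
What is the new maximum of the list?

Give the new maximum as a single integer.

Answer: 52

Derivation:
Old max = 29 (at index 7)
Change: A[7] 29 -> 52
Changed element WAS the max -> may need rescan.
  Max of remaining elements: 24
  New max = max(52, 24) = 52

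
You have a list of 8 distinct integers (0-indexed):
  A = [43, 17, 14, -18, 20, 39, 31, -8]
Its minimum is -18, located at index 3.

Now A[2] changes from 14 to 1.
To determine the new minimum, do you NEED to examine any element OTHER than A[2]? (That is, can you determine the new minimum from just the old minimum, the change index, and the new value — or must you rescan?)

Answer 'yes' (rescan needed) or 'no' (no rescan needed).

Old min = -18 at index 3
Change at index 2: 14 -> 1
Index 2 was NOT the min. New min = min(-18, 1). No rescan of other elements needed.
Needs rescan: no

Answer: no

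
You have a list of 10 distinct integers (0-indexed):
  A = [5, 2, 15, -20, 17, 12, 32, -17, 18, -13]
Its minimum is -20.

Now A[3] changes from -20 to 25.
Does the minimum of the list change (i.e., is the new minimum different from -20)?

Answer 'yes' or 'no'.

Old min = -20
Change: A[3] -20 -> 25
Changed element was the min; new min must be rechecked.
New min = -17; changed? yes

Answer: yes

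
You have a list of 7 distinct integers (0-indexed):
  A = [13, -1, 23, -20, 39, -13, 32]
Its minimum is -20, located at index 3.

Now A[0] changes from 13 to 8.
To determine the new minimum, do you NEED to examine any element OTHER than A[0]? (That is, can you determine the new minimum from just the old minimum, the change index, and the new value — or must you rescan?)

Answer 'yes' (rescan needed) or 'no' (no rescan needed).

Answer: no

Derivation:
Old min = -20 at index 3
Change at index 0: 13 -> 8
Index 0 was NOT the min. New min = min(-20, 8). No rescan of other elements needed.
Needs rescan: no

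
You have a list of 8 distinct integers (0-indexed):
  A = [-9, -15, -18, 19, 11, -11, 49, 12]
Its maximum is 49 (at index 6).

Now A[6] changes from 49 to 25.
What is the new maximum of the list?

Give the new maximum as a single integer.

Old max = 49 (at index 6)
Change: A[6] 49 -> 25
Changed element WAS the max -> may need rescan.
  Max of remaining elements: 19
  New max = max(25, 19) = 25

Answer: 25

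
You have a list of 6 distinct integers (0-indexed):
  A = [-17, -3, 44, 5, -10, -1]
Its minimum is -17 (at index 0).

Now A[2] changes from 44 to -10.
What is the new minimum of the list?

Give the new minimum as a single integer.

Old min = -17 (at index 0)
Change: A[2] 44 -> -10
Changed element was NOT the old min.
  New min = min(old_min, new_val) = min(-17, -10) = -17

Answer: -17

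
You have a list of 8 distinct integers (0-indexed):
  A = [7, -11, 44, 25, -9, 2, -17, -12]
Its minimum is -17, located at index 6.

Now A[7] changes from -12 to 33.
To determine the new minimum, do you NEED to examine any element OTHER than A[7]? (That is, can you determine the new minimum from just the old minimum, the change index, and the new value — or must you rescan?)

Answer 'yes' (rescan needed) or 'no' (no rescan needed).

Answer: no

Derivation:
Old min = -17 at index 6
Change at index 7: -12 -> 33
Index 7 was NOT the min. New min = min(-17, 33). No rescan of other elements needed.
Needs rescan: no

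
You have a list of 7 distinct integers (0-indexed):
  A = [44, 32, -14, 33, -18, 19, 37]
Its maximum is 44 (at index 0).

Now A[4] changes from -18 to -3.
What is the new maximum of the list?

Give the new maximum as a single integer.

Answer: 44

Derivation:
Old max = 44 (at index 0)
Change: A[4] -18 -> -3
Changed element was NOT the old max.
  New max = max(old_max, new_val) = max(44, -3) = 44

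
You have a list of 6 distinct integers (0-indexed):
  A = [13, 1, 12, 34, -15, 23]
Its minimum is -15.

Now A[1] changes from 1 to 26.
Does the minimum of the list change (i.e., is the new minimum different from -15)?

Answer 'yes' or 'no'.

Answer: no

Derivation:
Old min = -15
Change: A[1] 1 -> 26
Changed element was NOT the min; min changes only if 26 < -15.
New min = -15; changed? no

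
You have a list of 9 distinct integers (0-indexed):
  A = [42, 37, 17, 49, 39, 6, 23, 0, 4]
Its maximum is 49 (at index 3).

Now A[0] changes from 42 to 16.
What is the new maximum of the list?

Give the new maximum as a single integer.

Answer: 49

Derivation:
Old max = 49 (at index 3)
Change: A[0] 42 -> 16
Changed element was NOT the old max.
  New max = max(old_max, new_val) = max(49, 16) = 49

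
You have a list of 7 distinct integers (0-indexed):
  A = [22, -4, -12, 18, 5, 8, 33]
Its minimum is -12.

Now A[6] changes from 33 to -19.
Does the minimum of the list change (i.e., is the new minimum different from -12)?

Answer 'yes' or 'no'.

Old min = -12
Change: A[6] 33 -> -19
Changed element was NOT the min; min changes only if -19 < -12.
New min = -19; changed? yes

Answer: yes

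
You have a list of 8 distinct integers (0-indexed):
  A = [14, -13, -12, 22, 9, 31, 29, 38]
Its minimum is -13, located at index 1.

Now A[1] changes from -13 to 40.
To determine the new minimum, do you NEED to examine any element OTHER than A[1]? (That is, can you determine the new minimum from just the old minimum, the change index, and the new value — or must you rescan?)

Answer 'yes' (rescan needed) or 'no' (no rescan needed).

Old min = -13 at index 1
Change at index 1: -13 -> 40
Index 1 WAS the min and new value 40 > old min -13. Must rescan other elements to find the new min.
Needs rescan: yes

Answer: yes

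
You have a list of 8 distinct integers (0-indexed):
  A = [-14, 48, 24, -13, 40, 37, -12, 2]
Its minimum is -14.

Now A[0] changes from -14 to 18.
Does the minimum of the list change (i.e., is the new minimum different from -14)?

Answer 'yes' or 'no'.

Old min = -14
Change: A[0] -14 -> 18
Changed element was the min; new min must be rechecked.
New min = -13; changed? yes

Answer: yes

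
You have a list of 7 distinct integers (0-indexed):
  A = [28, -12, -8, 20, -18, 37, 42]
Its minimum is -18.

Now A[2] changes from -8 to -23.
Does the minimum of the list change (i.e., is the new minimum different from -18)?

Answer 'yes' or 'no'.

Answer: yes

Derivation:
Old min = -18
Change: A[2] -8 -> -23
Changed element was NOT the min; min changes only if -23 < -18.
New min = -23; changed? yes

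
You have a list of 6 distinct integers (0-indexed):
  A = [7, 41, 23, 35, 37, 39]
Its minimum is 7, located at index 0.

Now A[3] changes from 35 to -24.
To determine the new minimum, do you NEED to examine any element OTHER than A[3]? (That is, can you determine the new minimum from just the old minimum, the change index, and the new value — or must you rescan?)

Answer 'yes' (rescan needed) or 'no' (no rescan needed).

Answer: no

Derivation:
Old min = 7 at index 0
Change at index 3: 35 -> -24
Index 3 was NOT the min. New min = min(7, -24). No rescan of other elements needed.
Needs rescan: no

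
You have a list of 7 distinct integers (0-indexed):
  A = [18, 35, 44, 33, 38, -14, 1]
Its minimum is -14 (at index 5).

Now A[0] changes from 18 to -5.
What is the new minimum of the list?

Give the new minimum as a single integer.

Old min = -14 (at index 5)
Change: A[0] 18 -> -5
Changed element was NOT the old min.
  New min = min(old_min, new_val) = min(-14, -5) = -14

Answer: -14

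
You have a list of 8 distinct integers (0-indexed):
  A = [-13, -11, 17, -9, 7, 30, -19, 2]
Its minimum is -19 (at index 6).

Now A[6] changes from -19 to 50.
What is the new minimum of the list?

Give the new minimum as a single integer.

Old min = -19 (at index 6)
Change: A[6] -19 -> 50
Changed element WAS the min. Need to check: is 50 still <= all others?
  Min of remaining elements: -13
  New min = min(50, -13) = -13

Answer: -13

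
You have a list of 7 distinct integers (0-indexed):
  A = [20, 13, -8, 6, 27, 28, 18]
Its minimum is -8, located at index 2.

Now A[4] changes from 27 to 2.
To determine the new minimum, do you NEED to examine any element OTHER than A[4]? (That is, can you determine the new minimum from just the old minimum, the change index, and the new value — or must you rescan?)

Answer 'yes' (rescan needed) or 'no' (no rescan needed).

Answer: no

Derivation:
Old min = -8 at index 2
Change at index 4: 27 -> 2
Index 4 was NOT the min. New min = min(-8, 2). No rescan of other elements needed.
Needs rescan: no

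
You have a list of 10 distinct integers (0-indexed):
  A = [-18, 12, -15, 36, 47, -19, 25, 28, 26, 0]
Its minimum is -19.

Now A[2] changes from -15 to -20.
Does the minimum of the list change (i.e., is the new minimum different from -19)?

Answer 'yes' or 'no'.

Old min = -19
Change: A[2] -15 -> -20
Changed element was NOT the min; min changes only if -20 < -19.
New min = -20; changed? yes

Answer: yes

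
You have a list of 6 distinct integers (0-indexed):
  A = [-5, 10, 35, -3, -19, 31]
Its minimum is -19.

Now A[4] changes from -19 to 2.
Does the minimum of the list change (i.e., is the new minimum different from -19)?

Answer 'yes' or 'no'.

Old min = -19
Change: A[4] -19 -> 2
Changed element was the min; new min must be rechecked.
New min = -5; changed? yes

Answer: yes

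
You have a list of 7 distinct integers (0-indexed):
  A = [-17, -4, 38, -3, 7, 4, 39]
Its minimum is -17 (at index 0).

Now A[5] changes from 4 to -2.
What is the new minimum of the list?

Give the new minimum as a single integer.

Answer: -17

Derivation:
Old min = -17 (at index 0)
Change: A[5] 4 -> -2
Changed element was NOT the old min.
  New min = min(old_min, new_val) = min(-17, -2) = -17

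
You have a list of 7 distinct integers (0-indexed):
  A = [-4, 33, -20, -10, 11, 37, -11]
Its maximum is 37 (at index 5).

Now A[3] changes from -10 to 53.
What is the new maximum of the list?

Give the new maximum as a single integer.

Answer: 53

Derivation:
Old max = 37 (at index 5)
Change: A[3] -10 -> 53
Changed element was NOT the old max.
  New max = max(old_max, new_val) = max(37, 53) = 53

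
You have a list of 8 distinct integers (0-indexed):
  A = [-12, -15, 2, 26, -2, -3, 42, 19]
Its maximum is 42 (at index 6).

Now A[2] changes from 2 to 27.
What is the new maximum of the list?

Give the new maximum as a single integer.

Old max = 42 (at index 6)
Change: A[2] 2 -> 27
Changed element was NOT the old max.
  New max = max(old_max, new_val) = max(42, 27) = 42

Answer: 42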